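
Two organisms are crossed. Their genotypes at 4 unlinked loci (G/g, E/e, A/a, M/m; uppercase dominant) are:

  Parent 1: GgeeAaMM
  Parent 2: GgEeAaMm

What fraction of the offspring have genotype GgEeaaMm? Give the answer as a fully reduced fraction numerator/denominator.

GgeeAaMM gametes: GeAM×4, GeaM×4, geAM×4, geaM×4
GgEeAaMm gametes: GEAM×1, GEAm×1, GEaM×1, GEam×1, GeAM×1, GeAm×1, GeaM×1, Geam×1, gEAM×1, gEAm×1, gEaM×1, gEam×1, geAM×1, geAm×1, geaM×1, geam×1
GgeeAaMM×GgEeAaMm grid (16·16=256): GGEeAAMM=4 GGEeAAMm=4 GGEeAaMM=8 GGEeAaMm=8 GGEeaaMM=4 GGEeaaMm=4 GGeeAAMM=4 GGeeAAMm=4 GGeeAaMM=8 GGeeAaMm=8 GGeeaaMM=4 GGeeaaMm=4 GgEeAAMM=8 GgEeAAMm=8 GgEeAaMM=16 GgEeAaMm=16 GgEeaaMM=8 GgEeaaMm=8 GgeeAAMM=8 GgeeAAMm=8 GgeeAaMM=16 GgeeAaMm=16 GgeeaaMM=8 GgeeaaMm=8 ggEeAAMM=4 ggEeAAMm=4 ggEeAaMM=8 ggEeAaMm=8 ggEeaaMM=4 ggEeaaMm=4 ggeeAAMM=4 ggeeAAMm=4 ggeeAaMM=8 ggeeAaMm=8 ggeeaaMM=4 ggeeaaMm=4
GgEeaaMm hits 8/256; gcd=8; 8÷8/256÷8 = 1/32

P(GgEeaaMm) = 1/32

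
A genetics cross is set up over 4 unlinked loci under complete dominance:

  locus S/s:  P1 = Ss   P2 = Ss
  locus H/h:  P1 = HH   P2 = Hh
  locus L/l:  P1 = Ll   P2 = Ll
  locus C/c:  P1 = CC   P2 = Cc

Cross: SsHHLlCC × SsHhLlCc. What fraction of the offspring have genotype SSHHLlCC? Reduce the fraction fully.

SsHHLlCC gametes: SHLC×4, SHlC×4, sHLC×4, sHlC×4
SsHhLlCc gametes: SHLC×1, SHLc×1, SHlC×1, SHlc×1, ShLC×1, ShLc×1, ShlC×1, Shlc×1, sHLC×1, sHLc×1, sHlC×1, sHlc×1, shLC×1, shLc×1, shlC×1, shlc×1
SsHHLlCC×SsHhLlCc grid (16·16=256): SSHHLLCC=4 SSHHLLCc=4 SSHHLlCC=8 SSHHLlCc=8 SSHHllCC=4 SSHHllCc=4 SSHhLLCC=4 SSHhLLCc=4 SSHhLlCC=8 SSHhLlCc=8 SSHhllCC=4 SSHhllCc=4 SsHHLLCC=8 SsHHLLCc=8 SsHHLlCC=16 SsHHLlCc=16 SsHHllCC=8 SsHHllCc=8 SsHhLLCC=8 SsHhLLCc=8 SsHhLlCC=16 SsHhLlCc=16 SsHhllCC=8 SsHhllCc=8 ssHHLLCC=4 ssHHLLCc=4 ssHHLlCC=8 ssHHLlCc=8 ssHHllCC=4 ssHHllCc=4 ssHhLLCC=4 ssHhLLCc=4 ssHhLlCC=8 ssHhLlCc=8 ssHhllCC=4 ssHhllCc=4
SSHHLlCC hits 8/256; gcd=8; 8÷8/256÷8 = 1/32

P(SSHHLlCC) = 1/32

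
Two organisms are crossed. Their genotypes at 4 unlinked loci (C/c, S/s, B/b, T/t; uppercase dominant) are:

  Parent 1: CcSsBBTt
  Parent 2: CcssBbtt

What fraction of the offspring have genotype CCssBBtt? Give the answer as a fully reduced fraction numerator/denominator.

CcSsBBTt gametes: CSBT×2, CSBt×2, CsBT×2, CsBt×2, cSBT×2, cSBt×2, csBT×2, csBt×2
CcssBbtt gametes: CsBt×4, Csbt×4, csBt×4, csbt×4
CcSsBBTt×CcssBbtt grid (16·16=256): CCSsBBTt=8 CCSsBBtt=8 CCSsBbTt=8 CCSsBbtt=8 CCssBBTt=8 CCssBBtt=8 CCssBbTt=8 CCssBbtt=8 CcSsBBTt=16 CcSsBBtt=16 CcSsBbTt=16 CcSsBbtt=16 CcssBBTt=16 CcssBBtt=16 CcssBbTt=16 CcssBbtt=16 ccSsBBTt=8 ccSsBBtt=8 ccSsBbTt=8 ccSsBbtt=8 ccssBBTt=8 ccssBBtt=8 ccssBbTt=8 ccssBbtt=8
CCssBBtt hits 8/256; gcd=8; 8÷8/256÷8 = 1/32

P(CCssBBtt) = 1/32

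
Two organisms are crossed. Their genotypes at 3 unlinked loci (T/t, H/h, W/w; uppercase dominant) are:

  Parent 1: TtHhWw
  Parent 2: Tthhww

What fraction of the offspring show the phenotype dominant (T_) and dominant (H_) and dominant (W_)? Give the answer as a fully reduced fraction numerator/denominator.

P(T_ H_ W_) = 3/16

TtHhWw gametes: THW×1, THw×1, ThW×1, Thw×1, tHW×1, tHw×1, thW×1, thw×1
Tthhww gametes: Thw×4, thw×4
TtHhWw×Tthhww grid (8·8=64): TTHhWw=4 TTHhww=4 TThhWw=4 TThhww=4 TtHhWw=8 TtHhww=8 TthhWw=8 Tthhww=8 ttHhWw=4 ttHhww=4 tthhWw=4 tthhww=4
T_ H_ W_ hits 12/64; gcd=4; 12÷4/64÷4 = 3/16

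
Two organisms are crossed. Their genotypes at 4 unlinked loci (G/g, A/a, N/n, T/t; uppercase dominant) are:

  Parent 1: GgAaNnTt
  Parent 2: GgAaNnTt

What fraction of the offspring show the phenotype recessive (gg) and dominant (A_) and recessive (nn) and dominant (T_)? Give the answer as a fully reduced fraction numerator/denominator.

GgAaNnTt gametes: GANT×1, GANt×1, GAnT×1, GAnt×1, GaNT×1, GaNt×1, GanT×1, Gant×1, gANT×1, gANt×1, gAnT×1, gAnt×1, gaNT×1, gaNt×1, ganT×1, gant×1
GgAaNnTt gametes: GANT×1, GANt×1, GAnT×1, GAnt×1, GaNT×1, GaNt×1, GanT×1, Gant×1, gANT×1, gANt×1, gAnT×1, gAnt×1, gaNT×1, gaNt×1, ganT×1, gant×1
GgAaNnTt×GgAaNnTt grid (16·16=256): GGAANNTT=1 GGAANNTt=2 GGAANNtt=1 GGAANnTT=2 GGAANnTt=4 GGAANntt=2 GGAAnnTT=1 GGAAnnTt=2 GGAAnntt=1 GGAaNNTT=2 GGAaNNTt=4 GGAaNNtt=2 GGAaNnTT=4 GGAaNnTt=8 GGAaNntt=4 GGAannTT=2 GGAannTt=4 GGAanntt=2 GGaaNNTT=1 GGaaNNTt=2 GGaaNNtt=1 GGaaNnTT=2 GGaaNnTt=4 GGaaNntt=2 GGaannTT=1 GGaannTt=2 GGaanntt=1 GgAANNTT=2 GgAANNTt=4 GgAANNtt=2 GgAANnTT=4 GgAANnTt=8 GgAANntt=4 GgAAnnTT=2 GgAAnnTt=4 GgAAnntt=2 GgAaNNTT=4 GgAaNNTt=8 GgAaNNtt=4 GgAaNnTT=8 GgAaNnTt=16 GgAaNntt=8 GgAannTT=4 GgAannTt=8 GgAanntt=4 GgaaNNTT=2 GgaaNNTt=4 GgaaNNtt=2 GgaaNnTT=4 GgaaNnTt=8 GgaaNntt=4 GgaannTT=2 GgaannTt=4 Ggaanntt=2 ggAANNTT=1 ggAANNTt=2 ggAANNtt=1 ggAANnTT=2 ggAANnTt=4 ggAANntt=2 ggAAnnTT=1 ggAAnnTt=2 ggAAnntt=1 ggAaNNTT=2 ggAaNNTt=4 ggAaNNtt=2 ggAaNnTT=4 ggAaNnTt=8 ggAaNntt=4 ggAannTT=2 ggAannTt=4 ggAanntt=2 ggaaNNTT=1 ggaaNNTt=2 ggaaNNtt=1 ggaaNnTT=2 ggaaNnTt=4 ggaaNntt=2 ggaannTT=1 ggaannTt=2 ggaanntt=1
gg A_ nn T_ hits 9/256; gcd=1; 9÷1/256÷1 = 9/256

P(gg A_ nn T_) = 9/256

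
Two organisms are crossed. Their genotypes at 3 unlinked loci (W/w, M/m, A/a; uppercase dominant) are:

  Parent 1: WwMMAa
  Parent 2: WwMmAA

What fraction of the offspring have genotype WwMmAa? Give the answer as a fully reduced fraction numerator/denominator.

P(WwMmAa) = 1/8

WwMMAa gametes: WMA×2, WMa×2, wMA×2, wMa×2
WwMmAA gametes: WMA×2, WmA×2, wMA×2, wmA×2
WwMMAa×WwMmAA grid (8·8=64): WWMMAA=4 WWMMAa=4 WWMmAA=4 WWMmAa=4 WwMMAA=8 WwMMAa=8 WwMmAA=8 WwMmAa=8 wwMMAA=4 wwMMAa=4 wwMmAA=4 wwMmAa=4
WwMmAa hits 8/64; gcd=8; 8÷8/64÷8 = 1/8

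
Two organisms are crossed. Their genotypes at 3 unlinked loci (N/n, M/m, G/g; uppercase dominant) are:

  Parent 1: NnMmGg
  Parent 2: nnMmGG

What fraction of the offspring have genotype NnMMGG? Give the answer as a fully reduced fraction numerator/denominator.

P(NnMMGG) = 1/16

NnMmGg gametes: NMG×1, NMg×1, NmG×1, Nmg×1, nMG×1, nMg×1, nmG×1, nmg×1
nnMmGG gametes: nMG×4, nmG×4
NnMmGg×nnMmGG grid (8·8=64): NnMMGG=4 NnMMGg=4 NnMmGG=8 NnMmGg=8 NnmmGG=4 NnmmGg=4 nnMMGG=4 nnMMGg=4 nnMmGG=8 nnMmGg=8 nnmmGG=4 nnmmGg=4
NnMMGG hits 4/64; gcd=4; 4÷4/64÷4 = 1/16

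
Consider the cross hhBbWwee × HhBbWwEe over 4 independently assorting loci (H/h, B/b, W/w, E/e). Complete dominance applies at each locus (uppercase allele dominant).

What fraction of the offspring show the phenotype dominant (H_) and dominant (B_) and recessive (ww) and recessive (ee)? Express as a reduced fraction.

P(H_ B_ ww ee) = 3/64

hhBbWwee gametes: hBWe×4, hBwe×4, hbWe×4, hbwe×4
HhBbWwEe gametes: HBWE×1, HBWe×1, HBwE×1, HBwe×1, HbWE×1, HbWe×1, HbwE×1, Hbwe×1, hBWE×1, hBWe×1, hBwE×1, hBwe×1, hbWE×1, hbWe×1, hbwE×1, hbwe×1
hhBbWwee×HhBbWwEe grid (16·16=256): HhBBWWEe=4 HhBBWWee=4 HhBBWwEe=8 HhBBWwee=8 HhBBwwEe=4 HhBBwwee=4 HhBbWWEe=8 HhBbWWee=8 HhBbWwEe=16 HhBbWwee=16 HhBbwwEe=8 HhBbwwee=8 HhbbWWEe=4 HhbbWWee=4 HhbbWwEe=8 HhbbWwee=8 HhbbwwEe=4 Hhbbwwee=4 hhBBWWEe=4 hhBBWWee=4 hhBBWwEe=8 hhBBWwee=8 hhBBwwEe=4 hhBBwwee=4 hhBbWWEe=8 hhBbWWee=8 hhBbWwEe=16 hhBbWwee=16 hhBbwwEe=8 hhBbwwee=8 hhbbWWEe=4 hhbbWWee=4 hhbbWwEe=8 hhbbWwee=8 hhbbwwEe=4 hhbbwwee=4
H_ B_ ww ee hits 12/256; gcd=4; 12÷4/256÷4 = 3/64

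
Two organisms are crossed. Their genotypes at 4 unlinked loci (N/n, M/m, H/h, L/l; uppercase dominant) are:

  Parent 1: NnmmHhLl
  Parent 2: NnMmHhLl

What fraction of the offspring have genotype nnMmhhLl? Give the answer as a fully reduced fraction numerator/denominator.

P(nnMmhhLl) = 1/64

NnmmHhLl gametes: NmHL×2, NmHl×2, NmhL×2, Nmhl×2, nmHL×2, nmHl×2, nmhL×2, nmhl×2
NnMmHhLl gametes: NMHL×1, NMHl×1, NMhL×1, NMhl×1, NmHL×1, NmHl×1, NmhL×1, Nmhl×1, nMHL×1, nMHl×1, nMhL×1, nMhl×1, nmHL×1, nmHl×1, nmhL×1, nmhl×1
NnmmHhLl×NnMmHhLl grid (16·16=256): NNMmHHLL=2 NNMmHHLl=4 NNMmHHll=2 NNMmHhLL=4 NNMmHhLl=8 NNMmHhll=4 NNMmhhLL=2 NNMmhhLl=4 NNMmhhll=2 NNmmHHLL=2 NNmmHHLl=4 NNmmHHll=2 NNmmHhLL=4 NNmmHhLl=8 NNmmHhll=4 NNmmhhLL=2 NNmmhhLl=4 NNmmhhll=2 NnMmHHLL=4 NnMmHHLl=8 NnMmHHll=4 NnMmHhLL=8 NnMmHhLl=16 NnMmHhll=8 NnMmhhLL=4 NnMmhhLl=8 NnMmhhll=4 NnmmHHLL=4 NnmmHHLl=8 NnmmHHll=4 NnmmHhLL=8 NnmmHhLl=16 NnmmHhll=8 NnmmhhLL=4 NnmmhhLl=8 Nnmmhhll=4 nnMmHHLL=2 nnMmHHLl=4 nnMmHHll=2 nnMmHhLL=4 nnMmHhLl=8 nnMmHhll=4 nnMmhhLL=2 nnMmhhLl=4 nnMmhhll=2 nnmmHHLL=2 nnmmHHLl=4 nnmmHHll=2 nnmmHhLL=4 nnmmHhLl=8 nnmmHhll=4 nnmmhhLL=2 nnmmhhLl=4 nnmmhhll=2
nnMmhhLl hits 4/256; gcd=4; 4÷4/256÷4 = 1/64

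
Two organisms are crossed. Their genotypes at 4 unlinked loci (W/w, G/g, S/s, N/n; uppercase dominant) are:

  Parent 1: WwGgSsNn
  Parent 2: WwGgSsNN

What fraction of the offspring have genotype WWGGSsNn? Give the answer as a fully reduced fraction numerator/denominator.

WwGgSsNn gametes: WGSN×1, WGSn×1, WGsN×1, WGsn×1, WgSN×1, WgSn×1, WgsN×1, Wgsn×1, wGSN×1, wGSn×1, wGsN×1, wGsn×1, wgSN×1, wgSn×1, wgsN×1, wgsn×1
WwGgSsNN gametes: WGSN×2, WGsN×2, WgSN×2, WgsN×2, wGSN×2, wGsN×2, wgSN×2, wgsN×2
WwGgSsNn×WwGgSsNN grid (16·16=256): WWGGSSNN=2 WWGGSSNn=2 WWGGSsNN=4 WWGGSsNn=4 WWGGssNN=2 WWGGssNn=2 WWGgSSNN=4 WWGgSSNn=4 WWGgSsNN=8 WWGgSsNn=8 WWGgssNN=4 WWGgssNn=4 WWggSSNN=2 WWggSSNn=2 WWggSsNN=4 WWggSsNn=4 WWggssNN=2 WWggssNn=2 WwGGSSNN=4 WwGGSSNn=4 WwGGSsNN=8 WwGGSsNn=8 WwGGssNN=4 WwGGssNn=4 WwGgSSNN=8 WwGgSSNn=8 WwGgSsNN=16 WwGgSsNn=16 WwGgssNN=8 WwGgssNn=8 WwggSSNN=4 WwggSSNn=4 WwggSsNN=8 WwggSsNn=8 WwggssNN=4 WwggssNn=4 wwGGSSNN=2 wwGGSSNn=2 wwGGSsNN=4 wwGGSsNn=4 wwGGssNN=2 wwGGssNn=2 wwGgSSNN=4 wwGgSSNn=4 wwGgSsNN=8 wwGgSsNn=8 wwGgssNN=4 wwGgssNn=4 wwggSSNN=2 wwggSSNn=2 wwggSsNN=4 wwggSsNn=4 wwggssNN=2 wwggssNn=2
WWGGSsNn hits 4/256; gcd=4; 4÷4/256÷4 = 1/64

P(WWGGSsNn) = 1/64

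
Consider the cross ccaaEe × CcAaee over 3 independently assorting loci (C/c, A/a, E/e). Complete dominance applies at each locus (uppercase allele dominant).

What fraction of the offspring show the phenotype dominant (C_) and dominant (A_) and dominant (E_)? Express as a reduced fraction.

ccaaEe gametes: caE×4, cae×4
CcAaee gametes: CAe×2, Cae×2, cAe×2, cae×2
ccaaEe×CcAaee grid (8·8=64): CcAaEe=8 CcAaee=8 CcaaEe=8 Ccaaee=8 ccAaEe=8 ccAaee=8 ccaaEe=8 ccaaee=8
C_ A_ E_ hits 8/64; gcd=8; 8÷8/64÷8 = 1/8

P(C_ A_ E_) = 1/8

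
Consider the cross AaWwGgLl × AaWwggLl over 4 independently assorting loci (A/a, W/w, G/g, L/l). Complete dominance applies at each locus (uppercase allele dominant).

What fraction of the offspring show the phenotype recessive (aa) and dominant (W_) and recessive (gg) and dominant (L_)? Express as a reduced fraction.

P(aa W_ gg L_) = 9/128

AaWwGgLl gametes: AWGL×1, AWGl×1, AWgL×1, AWgl×1, AwGL×1, AwGl×1, AwgL×1, Awgl×1, aWGL×1, aWGl×1, aWgL×1, aWgl×1, awGL×1, awGl×1, awgL×1, awgl×1
AaWwggLl gametes: AWgL×2, AWgl×2, AwgL×2, Awgl×2, aWgL×2, aWgl×2, awgL×2, awgl×2
AaWwGgLl×AaWwggLl grid (16·16=256): AAWWGgLL=2 AAWWGgLl=4 AAWWGgll=2 AAWWggLL=2 AAWWggLl=4 AAWWggll=2 AAWwGgLL=4 AAWwGgLl=8 AAWwGgll=4 AAWwggLL=4 AAWwggLl=8 AAWwggll=4 AAwwGgLL=2 AAwwGgLl=4 AAwwGgll=2 AAwwggLL=2 AAwwggLl=4 AAwwggll=2 AaWWGgLL=4 AaWWGgLl=8 AaWWGgll=4 AaWWggLL=4 AaWWggLl=8 AaWWggll=4 AaWwGgLL=8 AaWwGgLl=16 AaWwGgll=8 AaWwggLL=8 AaWwggLl=16 AaWwggll=8 AawwGgLL=4 AawwGgLl=8 AawwGgll=4 AawwggLL=4 AawwggLl=8 Aawwggll=4 aaWWGgLL=2 aaWWGgLl=4 aaWWGgll=2 aaWWggLL=2 aaWWggLl=4 aaWWggll=2 aaWwGgLL=4 aaWwGgLl=8 aaWwGgll=4 aaWwggLL=4 aaWwggLl=8 aaWwggll=4 aawwGgLL=2 aawwGgLl=4 aawwGgll=2 aawwggLL=2 aawwggLl=4 aawwggll=2
aa W_ gg L_ hits 18/256; gcd=2; 18÷2/256÷2 = 9/128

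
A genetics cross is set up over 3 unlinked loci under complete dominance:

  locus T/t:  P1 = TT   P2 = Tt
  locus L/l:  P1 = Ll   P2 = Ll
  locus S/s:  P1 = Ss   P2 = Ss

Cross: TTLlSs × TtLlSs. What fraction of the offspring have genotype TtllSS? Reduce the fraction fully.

TTLlSs gametes: TLS×2, TLs×2, TlS×2, Tls×2
TtLlSs gametes: TLS×1, TLs×1, TlS×1, Tls×1, tLS×1, tLs×1, tlS×1, tls×1
TTLlSs×TtLlSs grid (8·8=64): TTLLSS=2 TTLLSs=4 TTLLss=2 TTLlSS=4 TTLlSs=8 TTLlss=4 TTllSS=2 TTllSs=4 TTllss=2 TtLLSS=2 TtLLSs=4 TtLLss=2 TtLlSS=4 TtLlSs=8 TtLlss=4 TtllSS=2 TtllSs=4 Ttllss=2
TtllSS hits 2/64; gcd=2; 2÷2/64÷2 = 1/32

P(TtllSS) = 1/32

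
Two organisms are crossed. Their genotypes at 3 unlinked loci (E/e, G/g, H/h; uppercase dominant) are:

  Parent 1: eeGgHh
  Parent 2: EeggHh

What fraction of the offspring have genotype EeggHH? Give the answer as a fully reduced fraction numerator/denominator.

P(EeggHH) = 1/16

eeGgHh gametes: eGH×2, eGh×2, egH×2, egh×2
EeggHh gametes: EgH×2, Egh×2, egH×2, egh×2
eeGgHh×EeggHh grid (8·8=64): EeGgHH=4 EeGgHh=8 EeGghh=4 EeggHH=4 EeggHh=8 Eegghh=4 eeGgHH=4 eeGgHh=8 eeGghh=4 eeggHH=4 eeggHh=8 eegghh=4
EeggHH hits 4/64; gcd=4; 4÷4/64÷4 = 1/16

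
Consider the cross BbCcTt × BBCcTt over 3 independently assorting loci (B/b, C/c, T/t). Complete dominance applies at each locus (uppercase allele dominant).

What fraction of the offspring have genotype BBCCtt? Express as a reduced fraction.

P(BBCCtt) = 1/32

BbCcTt gametes: BCT×1, BCt×1, BcT×1, Bct×1, bCT×1, bCt×1, bcT×1, bct×1
BBCcTt gametes: BCT×2, BCt×2, BcT×2, Bct×2
BbCcTt×BBCcTt grid (8·8=64): BBCCTT=2 BBCCTt=4 BBCCtt=2 BBCcTT=4 BBCcTt=8 BBCctt=4 BBccTT=2 BBccTt=4 BBcctt=2 BbCCTT=2 BbCCTt=4 BbCCtt=2 BbCcTT=4 BbCcTt=8 BbCctt=4 BbccTT=2 BbccTt=4 Bbcctt=2
BBCCtt hits 2/64; gcd=2; 2÷2/64÷2 = 1/32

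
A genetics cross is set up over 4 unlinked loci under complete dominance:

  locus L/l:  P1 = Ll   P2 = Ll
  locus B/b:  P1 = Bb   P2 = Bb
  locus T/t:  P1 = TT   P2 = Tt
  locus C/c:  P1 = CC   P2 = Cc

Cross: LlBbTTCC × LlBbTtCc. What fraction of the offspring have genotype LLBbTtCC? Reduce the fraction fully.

LlBbTTCC gametes: LBTC×4, LbTC×4, lBTC×4, lbTC×4
LlBbTtCc gametes: LBTC×1, LBTc×1, LBtC×1, LBtc×1, LbTC×1, LbTc×1, LbtC×1, Lbtc×1, lBTC×1, lBTc×1, lBtC×1, lBtc×1, lbTC×1, lbTc×1, lbtC×1, lbtc×1
LlBbTTCC×LlBbTtCc grid (16·16=256): LLBBTTCC=4 LLBBTTCc=4 LLBBTtCC=4 LLBBTtCc=4 LLBbTTCC=8 LLBbTTCc=8 LLBbTtCC=8 LLBbTtCc=8 LLbbTTCC=4 LLbbTTCc=4 LLbbTtCC=4 LLbbTtCc=4 LlBBTTCC=8 LlBBTTCc=8 LlBBTtCC=8 LlBBTtCc=8 LlBbTTCC=16 LlBbTTCc=16 LlBbTtCC=16 LlBbTtCc=16 LlbbTTCC=8 LlbbTTCc=8 LlbbTtCC=8 LlbbTtCc=8 llBBTTCC=4 llBBTTCc=4 llBBTtCC=4 llBBTtCc=4 llBbTTCC=8 llBbTTCc=8 llBbTtCC=8 llBbTtCc=8 llbbTTCC=4 llbbTTCc=4 llbbTtCC=4 llbbTtCc=4
LLBbTtCC hits 8/256; gcd=8; 8÷8/256÷8 = 1/32

P(LLBbTtCC) = 1/32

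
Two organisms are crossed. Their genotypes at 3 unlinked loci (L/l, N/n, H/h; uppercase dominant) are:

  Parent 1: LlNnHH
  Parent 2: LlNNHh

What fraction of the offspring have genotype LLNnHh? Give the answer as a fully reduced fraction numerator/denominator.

P(LLNnHh) = 1/16

LlNnHH gametes: LNH×2, LnH×2, lNH×2, lnH×2
LlNNHh gametes: LNH×2, LNh×2, lNH×2, lNh×2
LlNnHH×LlNNHh grid (8·8=64): LLNNHH=4 LLNNHh=4 LLNnHH=4 LLNnHh=4 LlNNHH=8 LlNNHh=8 LlNnHH=8 LlNnHh=8 llNNHH=4 llNNHh=4 llNnHH=4 llNnHh=4
LLNnHh hits 4/64; gcd=4; 4÷4/64÷4 = 1/16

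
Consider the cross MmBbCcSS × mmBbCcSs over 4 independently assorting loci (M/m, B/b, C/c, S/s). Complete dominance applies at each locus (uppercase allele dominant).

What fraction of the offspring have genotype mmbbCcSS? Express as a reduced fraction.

P(mmbbCcSS) = 1/32

MmBbCcSS gametes: MBCS×2, MBcS×2, MbCS×2, MbcS×2, mBCS×2, mBcS×2, mbCS×2, mbcS×2
mmBbCcSs gametes: mBCS×2, mBCs×2, mBcS×2, mBcs×2, mbCS×2, mbCs×2, mbcS×2, mbcs×2
MmBbCcSS×mmBbCcSs grid (16·16=256): MmBBCCSS=4 MmBBCCSs=4 MmBBCcSS=8 MmBBCcSs=8 MmBBccSS=4 MmBBccSs=4 MmBbCCSS=8 MmBbCCSs=8 MmBbCcSS=16 MmBbCcSs=16 MmBbccSS=8 MmBbccSs=8 MmbbCCSS=4 MmbbCCSs=4 MmbbCcSS=8 MmbbCcSs=8 MmbbccSS=4 MmbbccSs=4 mmBBCCSS=4 mmBBCCSs=4 mmBBCcSS=8 mmBBCcSs=8 mmBBccSS=4 mmBBccSs=4 mmBbCCSS=8 mmBbCCSs=8 mmBbCcSS=16 mmBbCcSs=16 mmBbccSS=8 mmBbccSs=8 mmbbCCSS=4 mmbbCCSs=4 mmbbCcSS=8 mmbbCcSs=8 mmbbccSS=4 mmbbccSs=4
mmbbCcSS hits 8/256; gcd=8; 8÷8/256÷8 = 1/32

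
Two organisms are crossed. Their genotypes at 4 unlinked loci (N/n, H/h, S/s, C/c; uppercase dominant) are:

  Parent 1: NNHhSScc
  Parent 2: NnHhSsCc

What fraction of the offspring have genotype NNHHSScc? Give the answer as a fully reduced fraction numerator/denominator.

P(NNHHSScc) = 1/32

NNHhSScc gametes: NHSc×8, NhSc×8
NnHhSsCc gametes: NHSC×1, NHSc×1, NHsC×1, NHsc×1, NhSC×1, NhSc×1, NhsC×1, Nhsc×1, nHSC×1, nHSc×1, nHsC×1, nHsc×1, nhSC×1, nhSc×1, nhsC×1, nhsc×1
NNHhSScc×NnHhSsCc grid (16·16=256): NNHHSSCc=8 NNHHSScc=8 NNHHSsCc=8 NNHHSscc=8 NNHhSSCc=16 NNHhSScc=16 NNHhSsCc=16 NNHhSscc=16 NNhhSSCc=8 NNhhSScc=8 NNhhSsCc=8 NNhhSscc=8 NnHHSSCc=8 NnHHSScc=8 NnHHSsCc=8 NnHHSscc=8 NnHhSSCc=16 NnHhSScc=16 NnHhSsCc=16 NnHhSscc=16 NnhhSSCc=8 NnhhSScc=8 NnhhSsCc=8 NnhhSscc=8
NNHHSScc hits 8/256; gcd=8; 8÷8/256÷8 = 1/32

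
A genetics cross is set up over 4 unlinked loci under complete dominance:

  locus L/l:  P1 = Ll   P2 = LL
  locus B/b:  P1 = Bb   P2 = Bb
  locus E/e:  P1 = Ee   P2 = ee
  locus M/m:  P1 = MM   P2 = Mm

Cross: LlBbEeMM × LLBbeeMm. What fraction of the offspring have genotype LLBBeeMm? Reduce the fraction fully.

LlBbEeMM gametes: LBEM×2, LBeM×2, LbEM×2, LbeM×2, lBEM×2, lBeM×2, lbEM×2, lbeM×2
LLBbeeMm gametes: LBeM×4, LBem×4, LbeM×4, Lbem×4
LlBbEeMM×LLBbeeMm grid (16·16=256): LLBBEeMM=8 LLBBEeMm=8 LLBBeeMM=8 LLBBeeMm=8 LLBbEeMM=16 LLBbEeMm=16 LLBbeeMM=16 LLBbeeMm=16 LLbbEeMM=8 LLbbEeMm=8 LLbbeeMM=8 LLbbeeMm=8 LlBBEeMM=8 LlBBEeMm=8 LlBBeeMM=8 LlBBeeMm=8 LlBbEeMM=16 LlBbEeMm=16 LlBbeeMM=16 LlBbeeMm=16 LlbbEeMM=8 LlbbEeMm=8 LlbbeeMM=8 LlbbeeMm=8
LLBBeeMm hits 8/256; gcd=8; 8÷8/256÷8 = 1/32

P(LLBBeeMm) = 1/32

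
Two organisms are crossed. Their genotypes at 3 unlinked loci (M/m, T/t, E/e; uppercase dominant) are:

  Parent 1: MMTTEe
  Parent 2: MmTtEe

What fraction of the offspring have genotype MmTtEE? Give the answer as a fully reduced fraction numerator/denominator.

P(MmTtEE) = 1/16

MMTTEe gametes: MTE×4, MTe×4
MmTtEe gametes: MTE×1, MTe×1, MtE×1, Mte×1, mTE×1, mTe×1, mtE×1, mte×1
MMTTEe×MmTtEe grid (8·8=64): MMTTEE=4 MMTTEe=8 MMTTee=4 MMTtEE=4 MMTtEe=8 MMTtee=4 MmTTEE=4 MmTTEe=8 MmTTee=4 MmTtEE=4 MmTtEe=8 MmTtee=4
MmTtEE hits 4/64; gcd=4; 4÷4/64÷4 = 1/16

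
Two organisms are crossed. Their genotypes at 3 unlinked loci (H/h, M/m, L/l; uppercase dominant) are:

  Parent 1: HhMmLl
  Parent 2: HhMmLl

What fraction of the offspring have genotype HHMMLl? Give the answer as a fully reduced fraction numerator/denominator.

HhMmLl gametes: HML×1, HMl×1, HmL×1, Hml×1, hML×1, hMl×1, hmL×1, hml×1
HhMmLl gametes: HML×1, HMl×1, HmL×1, Hml×1, hML×1, hMl×1, hmL×1, hml×1
HhMmLl×HhMmLl grid (8·8=64): HHMMLL=1 HHMMLl=2 HHMMll=1 HHMmLL=2 HHMmLl=4 HHMmll=2 HHmmLL=1 HHmmLl=2 HHmmll=1 HhMMLL=2 HhMMLl=4 HhMMll=2 HhMmLL=4 HhMmLl=8 HhMmll=4 HhmmLL=2 HhmmLl=4 Hhmmll=2 hhMMLL=1 hhMMLl=2 hhMMll=1 hhMmLL=2 hhMmLl=4 hhMmll=2 hhmmLL=1 hhmmLl=2 hhmmll=1
HHMMLl hits 2/64; gcd=2; 2÷2/64÷2 = 1/32

P(HHMMLl) = 1/32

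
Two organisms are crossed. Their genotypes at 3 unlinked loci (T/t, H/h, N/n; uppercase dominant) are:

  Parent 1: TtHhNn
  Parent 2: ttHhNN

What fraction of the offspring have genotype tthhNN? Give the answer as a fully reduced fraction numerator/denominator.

P(tthhNN) = 1/16

TtHhNn gametes: THN×1, THn×1, ThN×1, Thn×1, tHN×1, tHn×1, thN×1, thn×1
ttHhNN gametes: tHN×4, thN×4
TtHhNn×ttHhNN grid (8·8=64): TtHHNN=4 TtHHNn=4 TtHhNN=8 TtHhNn=8 TthhNN=4 TthhNn=4 ttHHNN=4 ttHHNn=4 ttHhNN=8 ttHhNn=8 tthhNN=4 tthhNn=4
tthhNN hits 4/64; gcd=4; 4÷4/64÷4 = 1/16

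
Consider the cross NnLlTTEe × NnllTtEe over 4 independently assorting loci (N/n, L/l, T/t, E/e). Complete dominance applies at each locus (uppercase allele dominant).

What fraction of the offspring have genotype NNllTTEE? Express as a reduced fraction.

P(NNllTTEE) = 1/64

NnLlTTEe gametes: NLTE×2, NLTe×2, NlTE×2, NlTe×2, nLTE×2, nLTe×2, nlTE×2, nlTe×2
NnllTtEe gametes: NlTE×2, NlTe×2, NltE×2, Nlte×2, nlTE×2, nlTe×2, nltE×2, nlte×2
NnLlTTEe×NnllTtEe grid (16·16=256): NNLlTTEE=4 NNLlTTEe=8 NNLlTTee=4 NNLlTtEE=4 NNLlTtEe=8 NNLlTtee=4 NNllTTEE=4 NNllTTEe=8 NNllTTee=4 NNllTtEE=4 NNllTtEe=8 NNllTtee=4 NnLlTTEE=8 NnLlTTEe=16 NnLlTTee=8 NnLlTtEE=8 NnLlTtEe=16 NnLlTtee=8 NnllTTEE=8 NnllTTEe=16 NnllTTee=8 NnllTtEE=8 NnllTtEe=16 NnllTtee=8 nnLlTTEE=4 nnLlTTEe=8 nnLlTTee=4 nnLlTtEE=4 nnLlTtEe=8 nnLlTtee=4 nnllTTEE=4 nnllTTEe=8 nnllTTee=4 nnllTtEE=4 nnllTtEe=8 nnllTtee=4
NNllTTEE hits 4/256; gcd=4; 4÷4/256÷4 = 1/64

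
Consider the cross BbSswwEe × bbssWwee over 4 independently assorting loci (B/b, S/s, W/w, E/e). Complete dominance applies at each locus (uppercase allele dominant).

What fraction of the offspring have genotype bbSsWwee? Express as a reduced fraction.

BbSswwEe gametes: BSwE×2, BSwe×2, BswE×2, Bswe×2, bSwE×2, bSwe×2, bswE×2, bswe×2
bbssWwee gametes: bsWe×8, bswe×8
BbSswwEe×bbssWwee grid (16·16=256): BbSsWwEe=16 BbSsWwee=16 BbSswwEe=16 BbSswwee=16 BbssWwEe=16 BbssWwee=16 BbsswwEe=16 Bbsswwee=16 bbSsWwEe=16 bbSsWwee=16 bbSswwEe=16 bbSswwee=16 bbssWwEe=16 bbssWwee=16 bbsswwEe=16 bbsswwee=16
bbSsWwee hits 16/256; gcd=16; 16÷16/256÷16 = 1/16

P(bbSsWwee) = 1/16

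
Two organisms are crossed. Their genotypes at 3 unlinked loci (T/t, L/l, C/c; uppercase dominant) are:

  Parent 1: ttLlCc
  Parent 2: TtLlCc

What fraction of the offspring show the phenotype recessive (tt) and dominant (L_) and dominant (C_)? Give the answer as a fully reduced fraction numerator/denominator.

P(tt L_ C_) = 9/32

ttLlCc gametes: tLC×2, tLc×2, tlC×2, tlc×2
TtLlCc gametes: TLC×1, TLc×1, TlC×1, Tlc×1, tLC×1, tLc×1, tlC×1, tlc×1
ttLlCc×TtLlCc grid (8·8=64): TtLLCC=2 TtLLCc=4 TtLLcc=2 TtLlCC=4 TtLlCc=8 TtLlcc=4 TtllCC=2 TtllCc=4 Ttllcc=2 ttLLCC=2 ttLLCc=4 ttLLcc=2 ttLlCC=4 ttLlCc=8 ttLlcc=4 ttllCC=2 ttllCc=4 ttllcc=2
tt L_ C_ hits 18/64; gcd=2; 18÷2/64÷2 = 9/32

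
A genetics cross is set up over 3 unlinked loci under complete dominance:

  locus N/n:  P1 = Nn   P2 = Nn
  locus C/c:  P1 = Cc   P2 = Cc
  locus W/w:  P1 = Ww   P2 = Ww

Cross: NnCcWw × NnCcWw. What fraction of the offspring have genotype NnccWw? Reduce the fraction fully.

NnCcWw gametes: NCW×1, NCw×1, NcW×1, Ncw×1, nCW×1, nCw×1, ncW×1, ncw×1
NnCcWw gametes: NCW×1, NCw×1, NcW×1, Ncw×1, nCW×1, nCw×1, ncW×1, ncw×1
NnCcWw×NnCcWw grid (8·8=64): NNCCWW=1 NNCCWw=2 NNCCww=1 NNCcWW=2 NNCcWw=4 NNCcww=2 NNccWW=1 NNccWw=2 NNccww=1 NnCCWW=2 NnCCWw=4 NnCCww=2 NnCcWW=4 NnCcWw=8 NnCcww=4 NnccWW=2 NnccWw=4 Nnccww=2 nnCCWW=1 nnCCWw=2 nnCCww=1 nnCcWW=2 nnCcWw=4 nnCcww=2 nnccWW=1 nnccWw=2 nnccww=1
NnccWw hits 4/64; gcd=4; 4÷4/64÷4 = 1/16

P(NnccWw) = 1/16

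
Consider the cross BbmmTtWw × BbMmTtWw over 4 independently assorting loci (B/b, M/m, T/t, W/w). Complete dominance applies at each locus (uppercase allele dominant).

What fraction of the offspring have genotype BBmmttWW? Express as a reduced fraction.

P(BBmmttWW) = 1/128

BbmmTtWw gametes: BmTW×2, BmTw×2, BmtW×2, Bmtw×2, bmTW×2, bmTw×2, bmtW×2, bmtw×2
BbMmTtWw gametes: BMTW×1, BMTw×1, BMtW×1, BMtw×1, BmTW×1, BmTw×1, BmtW×1, Bmtw×1, bMTW×1, bMTw×1, bMtW×1, bMtw×1, bmTW×1, bmTw×1, bmtW×1, bmtw×1
BbmmTtWw×BbMmTtWw grid (16·16=256): BBMmTTWW=2 BBMmTTWw=4 BBMmTTww=2 BBMmTtWW=4 BBMmTtWw=8 BBMmTtww=4 BBMmttWW=2 BBMmttWw=4 BBMmttww=2 BBmmTTWW=2 BBmmTTWw=4 BBmmTTww=2 BBmmTtWW=4 BBmmTtWw=8 BBmmTtww=4 BBmmttWW=2 BBmmttWw=4 BBmmttww=2 BbMmTTWW=4 BbMmTTWw=8 BbMmTTww=4 BbMmTtWW=8 BbMmTtWw=16 BbMmTtww=8 BbMmttWW=4 BbMmttWw=8 BbMmttww=4 BbmmTTWW=4 BbmmTTWw=8 BbmmTTww=4 BbmmTtWW=8 BbmmTtWw=16 BbmmTtww=8 BbmmttWW=4 BbmmttWw=8 Bbmmttww=4 bbMmTTWW=2 bbMmTTWw=4 bbMmTTww=2 bbMmTtWW=4 bbMmTtWw=8 bbMmTtww=4 bbMmttWW=2 bbMmttWw=4 bbMmttww=2 bbmmTTWW=2 bbmmTTWw=4 bbmmTTww=2 bbmmTtWW=4 bbmmTtWw=8 bbmmTtww=4 bbmmttWW=2 bbmmttWw=4 bbmmttww=2
BBmmttWW hits 2/256; gcd=2; 2÷2/256÷2 = 1/128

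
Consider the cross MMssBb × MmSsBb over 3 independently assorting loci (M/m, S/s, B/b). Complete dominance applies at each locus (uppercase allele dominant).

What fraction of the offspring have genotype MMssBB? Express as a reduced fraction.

MMssBb gametes: MsB×4, Msb×4
MmSsBb gametes: MSB×1, MSb×1, MsB×1, Msb×1, mSB×1, mSb×1, msB×1, msb×1
MMssBb×MmSsBb grid (8·8=64): MMSsBB=4 MMSsBb=8 MMSsbb=4 MMssBB=4 MMssBb=8 MMssbb=4 MmSsBB=4 MmSsBb=8 MmSsbb=4 MmssBB=4 MmssBb=8 Mmssbb=4
MMssBB hits 4/64; gcd=4; 4÷4/64÷4 = 1/16

P(MMssBB) = 1/16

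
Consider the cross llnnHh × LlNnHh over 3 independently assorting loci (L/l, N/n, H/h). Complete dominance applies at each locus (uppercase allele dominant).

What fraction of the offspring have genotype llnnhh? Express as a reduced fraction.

P(llnnhh) = 1/16

llnnHh gametes: lnH×4, lnh×4
LlNnHh gametes: LNH×1, LNh×1, LnH×1, Lnh×1, lNH×1, lNh×1, lnH×1, lnh×1
llnnHh×LlNnHh grid (8·8=64): LlNnHH=4 LlNnHh=8 LlNnhh=4 LlnnHH=4 LlnnHh=8 Llnnhh=4 llNnHH=4 llNnHh=8 llNnhh=4 llnnHH=4 llnnHh=8 llnnhh=4
llnnhh hits 4/64; gcd=4; 4÷4/64÷4 = 1/16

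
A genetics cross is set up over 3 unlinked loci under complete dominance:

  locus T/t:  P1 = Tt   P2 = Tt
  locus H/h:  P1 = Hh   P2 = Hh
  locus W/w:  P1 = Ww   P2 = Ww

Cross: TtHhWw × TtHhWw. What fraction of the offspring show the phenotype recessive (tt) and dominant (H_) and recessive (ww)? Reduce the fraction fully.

P(tt H_ ww) = 3/64

TtHhWw gametes: THW×1, THw×1, ThW×1, Thw×1, tHW×1, tHw×1, thW×1, thw×1
TtHhWw gametes: THW×1, THw×1, ThW×1, Thw×1, tHW×1, tHw×1, thW×1, thw×1
TtHhWw×TtHhWw grid (8·8=64): TTHHWW=1 TTHHWw=2 TTHHww=1 TTHhWW=2 TTHhWw=4 TTHhww=2 TThhWW=1 TThhWw=2 TThhww=1 TtHHWW=2 TtHHWw=4 TtHHww=2 TtHhWW=4 TtHhWw=8 TtHhww=4 TthhWW=2 TthhWw=4 Tthhww=2 ttHHWW=1 ttHHWw=2 ttHHww=1 ttHhWW=2 ttHhWw=4 ttHhww=2 tthhWW=1 tthhWw=2 tthhww=1
tt H_ ww hits 3/64; gcd=1; 3÷1/64÷1 = 3/64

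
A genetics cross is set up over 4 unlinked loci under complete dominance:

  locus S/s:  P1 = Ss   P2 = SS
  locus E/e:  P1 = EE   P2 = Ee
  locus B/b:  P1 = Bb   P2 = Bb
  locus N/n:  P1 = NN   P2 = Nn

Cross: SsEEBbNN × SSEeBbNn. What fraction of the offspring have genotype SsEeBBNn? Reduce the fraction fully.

P(SsEeBBNn) = 1/32

SsEEBbNN gametes: SEBN×4, SEbN×4, sEBN×4, sEbN×4
SSEeBbNn gametes: SEBN×2, SEBn×2, SEbN×2, SEbn×2, SeBN×2, SeBn×2, SebN×2, Sebn×2
SsEEBbNN×SSEeBbNn grid (16·16=256): SSEEBBNN=8 SSEEBBNn=8 SSEEBbNN=16 SSEEBbNn=16 SSEEbbNN=8 SSEEbbNn=8 SSEeBBNN=8 SSEeBBNn=8 SSEeBbNN=16 SSEeBbNn=16 SSEebbNN=8 SSEebbNn=8 SsEEBBNN=8 SsEEBBNn=8 SsEEBbNN=16 SsEEBbNn=16 SsEEbbNN=8 SsEEbbNn=8 SsEeBBNN=8 SsEeBBNn=8 SsEeBbNN=16 SsEeBbNn=16 SsEebbNN=8 SsEebbNn=8
SsEeBBNn hits 8/256; gcd=8; 8÷8/256÷8 = 1/32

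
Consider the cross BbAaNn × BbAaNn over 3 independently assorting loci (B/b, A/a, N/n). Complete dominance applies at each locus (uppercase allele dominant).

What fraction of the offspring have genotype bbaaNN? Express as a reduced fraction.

BbAaNn gametes: BAN×1, BAn×1, BaN×1, Ban×1, bAN×1, bAn×1, baN×1, ban×1
BbAaNn gametes: BAN×1, BAn×1, BaN×1, Ban×1, bAN×1, bAn×1, baN×1, ban×1
BbAaNn×BbAaNn grid (8·8=64): BBAANN=1 BBAANn=2 BBAAnn=1 BBAaNN=2 BBAaNn=4 BBAann=2 BBaaNN=1 BBaaNn=2 BBaann=1 BbAANN=2 BbAANn=4 BbAAnn=2 BbAaNN=4 BbAaNn=8 BbAann=4 BbaaNN=2 BbaaNn=4 Bbaann=2 bbAANN=1 bbAANn=2 bbAAnn=1 bbAaNN=2 bbAaNn=4 bbAann=2 bbaaNN=1 bbaaNn=2 bbaann=1
bbaaNN hits 1/64; gcd=1; 1÷1/64÷1 = 1/64

P(bbaaNN) = 1/64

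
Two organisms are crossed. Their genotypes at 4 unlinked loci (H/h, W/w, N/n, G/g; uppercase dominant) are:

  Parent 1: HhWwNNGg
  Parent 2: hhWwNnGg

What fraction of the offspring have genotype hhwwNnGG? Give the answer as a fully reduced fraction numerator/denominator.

HhWwNNGg gametes: HWNG×2, HWNg×2, HwNG×2, HwNg×2, hWNG×2, hWNg×2, hwNG×2, hwNg×2
hhWwNnGg gametes: hWNG×2, hWNg×2, hWnG×2, hWng×2, hwNG×2, hwNg×2, hwnG×2, hwng×2
HhWwNNGg×hhWwNnGg grid (16·16=256): HhWWNNGG=4 HhWWNNGg=8 HhWWNNgg=4 HhWWNnGG=4 HhWWNnGg=8 HhWWNngg=4 HhWwNNGG=8 HhWwNNGg=16 HhWwNNgg=8 HhWwNnGG=8 HhWwNnGg=16 HhWwNngg=8 HhwwNNGG=4 HhwwNNGg=8 HhwwNNgg=4 HhwwNnGG=4 HhwwNnGg=8 HhwwNngg=4 hhWWNNGG=4 hhWWNNGg=8 hhWWNNgg=4 hhWWNnGG=4 hhWWNnGg=8 hhWWNngg=4 hhWwNNGG=8 hhWwNNGg=16 hhWwNNgg=8 hhWwNnGG=8 hhWwNnGg=16 hhWwNngg=8 hhwwNNGG=4 hhwwNNGg=8 hhwwNNgg=4 hhwwNnGG=4 hhwwNnGg=8 hhwwNngg=4
hhwwNnGG hits 4/256; gcd=4; 4÷4/256÷4 = 1/64

P(hhwwNnGG) = 1/64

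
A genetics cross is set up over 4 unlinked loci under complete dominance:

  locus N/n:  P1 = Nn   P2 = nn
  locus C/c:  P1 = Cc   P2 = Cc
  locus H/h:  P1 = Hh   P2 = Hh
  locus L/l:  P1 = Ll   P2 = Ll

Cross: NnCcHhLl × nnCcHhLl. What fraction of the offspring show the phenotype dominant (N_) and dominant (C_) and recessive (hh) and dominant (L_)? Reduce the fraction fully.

P(N_ C_ hh L_) = 9/128

NnCcHhLl gametes: NCHL×1, NCHl×1, NChL×1, NChl×1, NcHL×1, NcHl×1, NchL×1, Nchl×1, nCHL×1, nCHl×1, nChL×1, nChl×1, ncHL×1, ncHl×1, nchL×1, nchl×1
nnCcHhLl gametes: nCHL×2, nCHl×2, nChL×2, nChl×2, ncHL×2, ncHl×2, nchL×2, nchl×2
NnCcHhLl×nnCcHhLl grid (16·16=256): NnCCHHLL=2 NnCCHHLl=4 NnCCHHll=2 NnCCHhLL=4 NnCCHhLl=8 NnCCHhll=4 NnCChhLL=2 NnCChhLl=4 NnCChhll=2 NnCcHHLL=4 NnCcHHLl=8 NnCcHHll=4 NnCcHhLL=8 NnCcHhLl=16 NnCcHhll=8 NnCchhLL=4 NnCchhLl=8 NnCchhll=4 NnccHHLL=2 NnccHHLl=4 NnccHHll=2 NnccHhLL=4 NnccHhLl=8 NnccHhll=4 NncchhLL=2 NncchhLl=4 Nncchhll=2 nnCCHHLL=2 nnCCHHLl=4 nnCCHHll=2 nnCCHhLL=4 nnCCHhLl=8 nnCCHhll=4 nnCChhLL=2 nnCChhLl=4 nnCChhll=2 nnCcHHLL=4 nnCcHHLl=8 nnCcHHll=4 nnCcHhLL=8 nnCcHhLl=16 nnCcHhll=8 nnCchhLL=4 nnCchhLl=8 nnCchhll=4 nnccHHLL=2 nnccHHLl=4 nnccHHll=2 nnccHhLL=4 nnccHhLl=8 nnccHhll=4 nncchhLL=2 nncchhLl=4 nncchhll=2
N_ C_ hh L_ hits 18/256; gcd=2; 18÷2/256÷2 = 9/128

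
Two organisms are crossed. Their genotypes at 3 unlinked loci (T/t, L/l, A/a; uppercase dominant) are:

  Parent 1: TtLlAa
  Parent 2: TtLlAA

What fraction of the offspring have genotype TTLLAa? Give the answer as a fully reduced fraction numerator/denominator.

TtLlAa gametes: TLA×1, TLa×1, TlA×1, Tla×1, tLA×1, tLa×1, tlA×1, tla×1
TtLlAA gametes: TLA×2, TlA×2, tLA×2, tlA×2
TtLlAa×TtLlAA grid (8·8=64): TTLLAA=2 TTLLAa=2 TTLlAA=4 TTLlAa=4 TTllAA=2 TTllAa=2 TtLLAA=4 TtLLAa=4 TtLlAA=8 TtLlAa=8 TtllAA=4 TtllAa=4 ttLLAA=2 ttLLAa=2 ttLlAA=4 ttLlAa=4 ttllAA=2 ttllAa=2
TTLLAa hits 2/64; gcd=2; 2÷2/64÷2 = 1/32

P(TTLLAa) = 1/32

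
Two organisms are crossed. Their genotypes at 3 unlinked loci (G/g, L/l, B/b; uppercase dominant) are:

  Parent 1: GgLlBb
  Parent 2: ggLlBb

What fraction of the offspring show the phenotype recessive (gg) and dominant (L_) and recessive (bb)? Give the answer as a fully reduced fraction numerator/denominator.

P(gg L_ bb) = 3/32

GgLlBb gametes: GLB×1, GLb×1, GlB×1, Glb×1, gLB×1, gLb×1, glB×1, glb×1
ggLlBb gametes: gLB×2, gLb×2, glB×2, glb×2
GgLlBb×ggLlBb grid (8·8=64): GgLLBB=2 GgLLBb=4 GgLLbb=2 GgLlBB=4 GgLlBb=8 GgLlbb=4 GgllBB=2 GgllBb=4 Ggllbb=2 ggLLBB=2 ggLLBb=4 ggLLbb=2 ggLlBB=4 ggLlBb=8 ggLlbb=4 ggllBB=2 ggllBb=4 ggllbb=2
gg L_ bb hits 6/64; gcd=2; 6÷2/64÷2 = 3/32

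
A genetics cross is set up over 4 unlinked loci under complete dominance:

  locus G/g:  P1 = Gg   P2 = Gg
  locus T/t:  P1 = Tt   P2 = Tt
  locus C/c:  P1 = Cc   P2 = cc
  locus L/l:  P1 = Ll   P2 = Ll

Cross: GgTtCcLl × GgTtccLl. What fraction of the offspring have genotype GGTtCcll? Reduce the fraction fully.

P(GGTtCcll) = 1/64

GgTtCcLl gametes: GTCL×1, GTCl×1, GTcL×1, GTcl×1, GtCL×1, GtCl×1, GtcL×1, Gtcl×1, gTCL×1, gTCl×1, gTcL×1, gTcl×1, gtCL×1, gtCl×1, gtcL×1, gtcl×1
GgTtccLl gametes: GTcL×2, GTcl×2, GtcL×2, Gtcl×2, gTcL×2, gTcl×2, gtcL×2, gtcl×2
GgTtCcLl×GgTtccLl grid (16·16=256): GGTTCcLL=2 GGTTCcLl=4 GGTTCcll=2 GGTTccLL=2 GGTTccLl=4 GGTTccll=2 GGTtCcLL=4 GGTtCcLl=8 GGTtCcll=4 GGTtccLL=4 GGTtccLl=8 GGTtccll=4 GGttCcLL=2 GGttCcLl=4 GGttCcll=2 GGttccLL=2 GGttccLl=4 GGttccll=2 GgTTCcLL=4 GgTTCcLl=8 GgTTCcll=4 GgTTccLL=4 GgTTccLl=8 GgTTccll=4 GgTtCcLL=8 GgTtCcLl=16 GgTtCcll=8 GgTtccLL=8 GgTtccLl=16 GgTtccll=8 GgttCcLL=4 GgttCcLl=8 GgttCcll=4 GgttccLL=4 GgttccLl=8 Ggttccll=4 ggTTCcLL=2 ggTTCcLl=4 ggTTCcll=2 ggTTccLL=2 ggTTccLl=4 ggTTccll=2 ggTtCcLL=4 ggTtCcLl=8 ggTtCcll=4 ggTtccLL=4 ggTtccLl=8 ggTtccll=4 ggttCcLL=2 ggttCcLl=4 ggttCcll=2 ggttccLL=2 ggttccLl=4 ggttccll=2
GGTtCcll hits 4/256; gcd=4; 4÷4/256÷4 = 1/64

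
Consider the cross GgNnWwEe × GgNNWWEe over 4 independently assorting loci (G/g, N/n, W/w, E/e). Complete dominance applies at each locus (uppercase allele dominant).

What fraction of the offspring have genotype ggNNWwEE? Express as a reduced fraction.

P(ggNNWwEE) = 1/64

GgNnWwEe gametes: GNWE×1, GNWe×1, GNwE×1, GNwe×1, GnWE×1, GnWe×1, GnwE×1, Gnwe×1, gNWE×1, gNWe×1, gNwE×1, gNwe×1, gnWE×1, gnWe×1, gnwE×1, gnwe×1
GgNNWWEe gametes: GNWE×4, GNWe×4, gNWE×4, gNWe×4
GgNnWwEe×GgNNWWEe grid (16·16=256): GGNNWWEE=4 GGNNWWEe=8 GGNNWWee=4 GGNNWwEE=4 GGNNWwEe=8 GGNNWwee=4 GGNnWWEE=4 GGNnWWEe=8 GGNnWWee=4 GGNnWwEE=4 GGNnWwEe=8 GGNnWwee=4 GgNNWWEE=8 GgNNWWEe=16 GgNNWWee=8 GgNNWwEE=8 GgNNWwEe=16 GgNNWwee=8 GgNnWWEE=8 GgNnWWEe=16 GgNnWWee=8 GgNnWwEE=8 GgNnWwEe=16 GgNnWwee=8 ggNNWWEE=4 ggNNWWEe=8 ggNNWWee=4 ggNNWwEE=4 ggNNWwEe=8 ggNNWwee=4 ggNnWWEE=4 ggNnWWEe=8 ggNnWWee=4 ggNnWwEE=4 ggNnWwEe=8 ggNnWwee=4
ggNNWwEE hits 4/256; gcd=4; 4÷4/256÷4 = 1/64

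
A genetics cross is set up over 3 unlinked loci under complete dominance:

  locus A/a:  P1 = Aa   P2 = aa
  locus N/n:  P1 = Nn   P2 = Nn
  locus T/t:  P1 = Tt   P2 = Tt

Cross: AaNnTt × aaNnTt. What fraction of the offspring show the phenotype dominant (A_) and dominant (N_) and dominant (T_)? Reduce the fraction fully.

AaNnTt gametes: ANT×1, ANt×1, AnT×1, Ant×1, aNT×1, aNt×1, anT×1, ant×1
aaNnTt gametes: aNT×2, aNt×2, anT×2, ant×2
AaNnTt×aaNnTt grid (8·8=64): AaNNTT=2 AaNNTt=4 AaNNtt=2 AaNnTT=4 AaNnTt=8 AaNntt=4 AannTT=2 AannTt=4 Aanntt=2 aaNNTT=2 aaNNTt=4 aaNNtt=2 aaNnTT=4 aaNnTt=8 aaNntt=4 aannTT=2 aannTt=4 aanntt=2
A_ N_ T_ hits 18/64; gcd=2; 18÷2/64÷2 = 9/32

P(A_ N_ T_) = 9/32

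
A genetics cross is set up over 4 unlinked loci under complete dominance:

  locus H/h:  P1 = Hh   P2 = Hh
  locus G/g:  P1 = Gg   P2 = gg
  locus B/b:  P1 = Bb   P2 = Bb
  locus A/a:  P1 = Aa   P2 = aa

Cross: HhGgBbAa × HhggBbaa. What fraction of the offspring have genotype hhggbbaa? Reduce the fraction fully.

P(hhggbbaa) = 1/64

HhGgBbAa gametes: HGBA×1, HGBa×1, HGbA×1, HGba×1, HgBA×1, HgBa×1, HgbA×1, Hgba×1, hGBA×1, hGBa×1, hGbA×1, hGba×1, hgBA×1, hgBa×1, hgbA×1, hgba×1
HhggBbaa gametes: HgBa×4, Hgba×4, hgBa×4, hgba×4
HhGgBbAa×HhggBbaa grid (16·16=256): HHGgBBAa=4 HHGgBBaa=4 HHGgBbAa=8 HHGgBbaa=8 HHGgbbAa=4 HHGgbbaa=4 HHggBBAa=4 HHggBBaa=4 HHggBbAa=8 HHggBbaa=8 HHggbbAa=4 HHggbbaa=4 HhGgBBAa=8 HhGgBBaa=8 HhGgBbAa=16 HhGgBbaa=16 HhGgbbAa=8 HhGgbbaa=8 HhggBBAa=8 HhggBBaa=8 HhggBbAa=16 HhggBbaa=16 HhggbbAa=8 Hhggbbaa=8 hhGgBBAa=4 hhGgBBaa=4 hhGgBbAa=8 hhGgBbaa=8 hhGgbbAa=4 hhGgbbaa=4 hhggBBAa=4 hhggBBaa=4 hhggBbAa=8 hhggBbaa=8 hhggbbAa=4 hhggbbaa=4
hhggbbaa hits 4/256; gcd=4; 4÷4/256÷4 = 1/64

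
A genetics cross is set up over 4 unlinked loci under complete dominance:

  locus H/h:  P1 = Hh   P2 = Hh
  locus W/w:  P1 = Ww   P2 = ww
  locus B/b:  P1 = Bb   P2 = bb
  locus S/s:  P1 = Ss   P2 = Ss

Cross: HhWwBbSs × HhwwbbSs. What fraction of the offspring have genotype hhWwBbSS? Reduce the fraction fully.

P(hhWwBbSS) = 1/64

HhWwBbSs gametes: HWBS×1, HWBs×1, HWbS×1, HWbs×1, HwBS×1, HwBs×1, HwbS×1, Hwbs×1, hWBS×1, hWBs×1, hWbS×1, hWbs×1, hwBS×1, hwBs×1, hwbS×1, hwbs×1
HhwwbbSs gametes: HwbS×4, Hwbs×4, hwbS×4, hwbs×4
HhWwBbSs×HhwwbbSs grid (16·16=256): HHWwBbSS=4 HHWwBbSs=8 HHWwBbss=4 HHWwbbSS=4 HHWwbbSs=8 HHWwbbss=4 HHwwBbSS=4 HHwwBbSs=8 HHwwBbss=4 HHwwbbSS=4 HHwwbbSs=8 HHwwbbss=4 HhWwBbSS=8 HhWwBbSs=16 HhWwBbss=8 HhWwbbSS=8 HhWwbbSs=16 HhWwbbss=8 HhwwBbSS=8 HhwwBbSs=16 HhwwBbss=8 HhwwbbSS=8 HhwwbbSs=16 Hhwwbbss=8 hhWwBbSS=4 hhWwBbSs=8 hhWwBbss=4 hhWwbbSS=4 hhWwbbSs=8 hhWwbbss=4 hhwwBbSS=4 hhwwBbSs=8 hhwwBbss=4 hhwwbbSS=4 hhwwbbSs=8 hhwwbbss=4
hhWwBbSS hits 4/256; gcd=4; 4÷4/256÷4 = 1/64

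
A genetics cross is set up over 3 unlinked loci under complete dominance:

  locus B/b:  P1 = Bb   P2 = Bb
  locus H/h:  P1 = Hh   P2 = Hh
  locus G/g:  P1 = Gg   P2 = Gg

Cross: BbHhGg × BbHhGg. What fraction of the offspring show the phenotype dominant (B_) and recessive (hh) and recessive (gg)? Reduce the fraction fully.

BbHhGg gametes: BHG×1, BHg×1, BhG×1, Bhg×1, bHG×1, bHg×1, bhG×1, bhg×1
BbHhGg gametes: BHG×1, BHg×1, BhG×1, Bhg×1, bHG×1, bHg×1, bhG×1, bhg×1
BbHhGg×BbHhGg grid (8·8=64): BBHHGG=1 BBHHGg=2 BBHHgg=1 BBHhGG=2 BBHhGg=4 BBHhgg=2 BBhhGG=1 BBhhGg=2 BBhhgg=1 BbHHGG=2 BbHHGg=4 BbHHgg=2 BbHhGG=4 BbHhGg=8 BbHhgg=4 BbhhGG=2 BbhhGg=4 Bbhhgg=2 bbHHGG=1 bbHHGg=2 bbHHgg=1 bbHhGG=2 bbHhGg=4 bbHhgg=2 bbhhGG=1 bbhhGg=2 bbhhgg=1
B_ hh gg hits 3/64; gcd=1; 3÷1/64÷1 = 3/64

P(B_ hh gg) = 3/64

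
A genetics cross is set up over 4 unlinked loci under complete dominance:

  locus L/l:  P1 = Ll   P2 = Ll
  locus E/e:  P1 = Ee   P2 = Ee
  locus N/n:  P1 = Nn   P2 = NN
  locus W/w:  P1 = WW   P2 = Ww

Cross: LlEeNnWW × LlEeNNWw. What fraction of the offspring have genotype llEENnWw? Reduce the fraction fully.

LlEeNnWW gametes: LENW×2, LEnW×2, LeNW×2, LenW×2, lENW×2, lEnW×2, leNW×2, lenW×2
LlEeNNWw gametes: LENW×2, LENw×2, LeNW×2, LeNw×2, lENW×2, lENw×2, leNW×2, leNw×2
LlEeNnWW×LlEeNNWw grid (16·16=256): LLEENNWW=4 LLEENNWw=4 LLEENnWW=4 LLEENnWw=4 LLEeNNWW=8 LLEeNNWw=8 LLEeNnWW=8 LLEeNnWw=8 LLeeNNWW=4 LLeeNNWw=4 LLeeNnWW=4 LLeeNnWw=4 LlEENNWW=8 LlEENNWw=8 LlEENnWW=8 LlEENnWw=8 LlEeNNWW=16 LlEeNNWw=16 LlEeNnWW=16 LlEeNnWw=16 LleeNNWW=8 LleeNNWw=8 LleeNnWW=8 LleeNnWw=8 llEENNWW=4 llEENNWw=4 llEENnWW=4 llEENnWw=4 llEeNNWW=8 llEeNNWw=8 llEeNnWW=8 llEeNnWw=8 lleeNNWW=4 lleeNNWw=4 lleeNnWW=4 lleeNnWw=4
llEENnWw hits 4/256; gcd=4; 4÷4/256÷4 = 1/64

P(llEENnWw) = 1/64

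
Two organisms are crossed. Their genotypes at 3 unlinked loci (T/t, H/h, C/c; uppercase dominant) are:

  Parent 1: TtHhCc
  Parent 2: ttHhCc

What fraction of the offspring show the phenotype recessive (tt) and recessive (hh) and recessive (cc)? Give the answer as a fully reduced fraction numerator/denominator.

TtHhCc gametes: THC×1, THc×1, ThC×1, Thc×1, tHC×1, tHc×1, thC×1, thc×1
ttHhCc gametes: tHC×2, tHc×2, thC×2, thc×2
TtHhCc×ttHhCc grid (8·8=64): TtHHCC=2 TtHHCc=4 TtHHcc=2 TtHhCC=4 TtHhCc=8 TtHhcc=4 TthhCC=2 TthhCc=4 Tthhcc=2 ttHHCC=2 ttHHCc=4 ttHHcc=2 ttHhCC=4 ttHhCc=8 ttHhcc=4 tthhCC=2 tthhCc=4 tthhcc=2
tt hh cc hits 2/64; gcd=2; 2÷2/64÷2 = 1/32

P(tt hh cc) = 1/32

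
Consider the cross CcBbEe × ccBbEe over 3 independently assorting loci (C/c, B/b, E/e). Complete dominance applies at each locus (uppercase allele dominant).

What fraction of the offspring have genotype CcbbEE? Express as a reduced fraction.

CcBbEe gametes: CBE×1, CBe×1, CbE×1, Cbe×1, cBE×1, cBe×1, cbE×1, cbe×1
ccBbEe gametes: cBE×2, cBe×2, cbE×2, cbe×2
CcBbEe×ccBbEe grid (8·8=64): CcBBEE=2 CcBBEe=4 CcBBee=2 CcBbEE=4 CcBbEe=8 CcBbee=4 CcbbEE=2 CcbbEe=4 Ccbbee=2 ccBBEE=2 ccBBEe=4 ccBBee=2 ccBbEE=4 ccBbEe=8 ccBbee=4 ccbbEE=2 ccbbEe=4 ccbbee=2
CcbbEE hits 2/64; gcd=2; 2÷2/64÷2 = 1/32

P(CcbbEE) = 1/32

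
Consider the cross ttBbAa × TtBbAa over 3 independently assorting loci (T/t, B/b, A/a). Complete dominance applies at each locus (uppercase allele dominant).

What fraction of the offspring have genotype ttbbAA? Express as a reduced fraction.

P(ttbbAA) = 1/32

ttBbAa gametes: tBA×2, tBa×2, tbA×2, tba×2
TtBbAa gametes: TBA×1, TBa×1, TbA×1, Tba×1, tBA×1, tBa×1, tbA×1, tba×1
ttBbAa×TtBbAa grid (8·8=64): TtBBAA=2 TtBBAa=4 TtBBaa=2 TtBbAA=4 TtBbAa=8 TtBbaa=4 TtbbAA=2 TtbbAa=4 Ttbbaa=2 ttBBAA=2 ttBBAa=4 ttBBaa=2 ttBbAA=4 ttBbAa=8 ttBbaa=4 ttbbAA=2 ttbbAa=4 ttbbaa=2
ttbbAA hits 2/64; gcd=2; 2÷2/64÷2 = 1/32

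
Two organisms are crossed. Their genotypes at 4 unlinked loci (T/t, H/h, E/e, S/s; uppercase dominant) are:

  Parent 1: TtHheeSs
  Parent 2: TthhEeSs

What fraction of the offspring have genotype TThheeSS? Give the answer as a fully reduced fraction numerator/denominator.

TtHheeSs gametes: THeS×2, THes×2, TheS×2, Thes×2, tHeS×2, tHes×2, theS×2, thes×2
TthhEeSs gametes: ThES×2, ThEs×2, TheS×2, Thes×2, thES×2, thEs×2, theS×2, thes×2
TtHheeSs×TthhEeSs grid (16·16=256): TTHhEeSS=4 TTHhEeSs=8 TTHhEess=4 TTHheeSS=4 TTHheeSs=8 TTHheess=4 TThhEeSS=4 TThhEeSs=8 TThhEess=4 TThheeSS=4 TThheeSs=8 TThheess=4 TtHhEeSS=8 TtHhEeSs=16 TtHhEess=8 TtHheeSS=8 TtHheeSs=16 TtHheess=8 TthhEeSS=8 TthhEeSs=16 TthhEess=8 TthheeSS=8 TthheeSs=16 Tthheess=8 ttHhEeSS=4 ttHhEeSs=8 ttHhEess=4 ttHheeSS=4 ttHheeSs=8 ttHheess=4 tthhEeSS=4 tthhEeSs=8 tthhEess=4 tthheeSS=4 tthheeSs=8 tthheess=4
TThheeSS hits 4/256; gcd=4; 4÷4/256÷4 = 1/64

P(TThheeSS) = 1/64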